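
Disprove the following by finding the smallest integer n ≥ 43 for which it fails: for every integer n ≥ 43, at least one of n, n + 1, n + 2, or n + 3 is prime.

n = 48

The first 5 eligible values, up to n = 47, all satisfy the conclusion.
n = 48: 48 = 2 × 24; 49 = 7 × 7; 50 = 2 × 25; 51 = 3 × 17 — all composite.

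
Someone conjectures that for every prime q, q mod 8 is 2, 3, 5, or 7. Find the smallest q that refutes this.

q = 17

Check each prime q in order until the claim fails.
For q = 2, 3, 5, 7, 11, 13 the conclusion holds.
q = 17: 17 mod 8 = 1 — not in {2, 3, 5, 7}.
So q = 17 is the smallest counterexample.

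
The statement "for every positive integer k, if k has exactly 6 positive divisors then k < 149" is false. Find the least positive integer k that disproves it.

We need the least positive integer k for which k has exactly 6 positive divisors but the claim fails.
For k = 12, 18, 20, 28, …, 124, 147, 148 the conclusion holds.
k = 153: τ(153) = 6; 153 ≥ 149.

k = 153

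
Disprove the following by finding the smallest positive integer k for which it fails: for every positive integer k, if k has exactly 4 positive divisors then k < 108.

We need the least positive integer k for which k has exactly 4 positive divisors but the claim fails.
For k = 6, 8, 10, 14, …, 94, 95, 106 the conclusion holds.
k = 111: τ(111) = 4; 111 ≥ 108.
Hence k = 111 is a counterexample.

k = 111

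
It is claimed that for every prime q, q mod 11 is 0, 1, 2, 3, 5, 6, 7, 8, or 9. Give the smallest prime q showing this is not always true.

q = 37

The first 11 eligible values, up to q = 31, all satisfy the conclusion.
q = 37: 37 mod 11 = 4 — not in {0, 1, 2, 3, 5, 6, 7, 8, 9}.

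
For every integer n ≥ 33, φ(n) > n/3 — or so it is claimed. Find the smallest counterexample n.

n = 36

n = 33: φ(33) = 20 and 33/3 = 11, so φ(33) > 33/3.
n = 34: φ(34) = 16 and 34/3 = 34/3, so φ(34) > 34/3.
n = 35: φ(35) = 24 and 35/3 = 35/3, so φ(35) > 35/3.
n = 36: φ(36) = 12 and 36/3 = 12, so φ(36) ≤ 36/3.
So n = 36 is the smallest counterexample.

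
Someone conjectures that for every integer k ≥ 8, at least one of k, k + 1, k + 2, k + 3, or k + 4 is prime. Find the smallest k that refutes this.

k = 24

We need the least integer k ≥ 8 for which k, k + 1, k + 2, k + 3, k + 4 are all composite.
For k = 8, 9, 10, 11, …, 21, 22, 23 the conclusion holds.
k = 24: 24 = 2 × 12; 25 = 5 × 5; 26 = 2 × 13; 27 = 3 × 9; 28 = 2 × 14 — all composite.
So k = 24 is the smallest counterexample.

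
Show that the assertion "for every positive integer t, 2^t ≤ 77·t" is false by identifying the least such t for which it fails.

Check each positive integer t in order until 2^t > 77·t.
The first 9 eligible values, up to t = 9, all satisfy the conclusion.
t = 10: 2^t = 1024 and 77·t = 770, so 1024 > 770.
Thus t = 10 disproves the claim, and no smaller t works.

t = 10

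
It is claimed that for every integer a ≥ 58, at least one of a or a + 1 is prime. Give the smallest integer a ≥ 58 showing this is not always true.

The first 4 eligible values, up to a = 61, all satisfy the conclusion.
a = 62: 62 = 2 × 31; 63 = 3 × 21 — both composite.

a = 62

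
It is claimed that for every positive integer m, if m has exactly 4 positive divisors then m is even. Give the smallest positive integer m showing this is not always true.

m = 15

For m = 6, 8, 10, 14 the conclusion holds.
m = 15: divisors of 15: 1, 3, 5, 15; 15 is odd.
Hence m = 15 is a counterexample.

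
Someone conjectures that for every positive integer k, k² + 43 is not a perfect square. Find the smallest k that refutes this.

We need the least positive integer k for which k² + 43 is a perfect square.
The first 20 eligible values, up to k = 20, all satisfy the conclusion.
k = 21: 21² + 43 = 484 = 22², a perfect square.

k = 21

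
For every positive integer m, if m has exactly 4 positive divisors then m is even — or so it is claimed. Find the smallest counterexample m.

m = 15

A counterexample is any positive integer m such that m has exactly 4 positive divisors but m is odd; we check each in order.
The first 4 eligible values, up to m = 14, all satisfy the conclusion.
m = 15: divisors of 15: 1, 3, 5, 15; 15 is odd.
Hence m = 15 is a counterexample.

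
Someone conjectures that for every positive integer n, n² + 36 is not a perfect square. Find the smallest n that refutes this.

n = 8

We need the least positive integer n for which n² + 36 is a perfect square.
For n = 1, 2, 3, 4, 5, 6, 7 the conclusion holds.
n = 8: 8² + 36 = 100 = 10², a perfect square.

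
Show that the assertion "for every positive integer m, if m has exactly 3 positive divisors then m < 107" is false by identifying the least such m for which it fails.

m = 121

A counterexample is any positive integer m such that m has exactly 3 positive divisors but the claim fails; we check each in order.
For m = 4, 9, 25, 49 the conclusion holds.
m = 121: τ(121) = 3; 121 ≥ 107.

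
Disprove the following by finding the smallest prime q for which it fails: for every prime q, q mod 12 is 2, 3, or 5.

q = 7

We need the least prime q for which the claim fails.
For q = 2, 3, 5 the conclusion holds.
q = 7: 7 mod 12 = 7 — not in {2, 3, 5}.
Hence q = 7 is a counterexample.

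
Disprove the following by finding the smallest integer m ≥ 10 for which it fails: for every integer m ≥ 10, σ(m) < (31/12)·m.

m = 48

A counterexample is any integer m ≥ 10 such that the claim fails; we check each in order.
For m = 10, 11, 12, 13, …, 45, 46, 47 the conclusion holds.
m = 48: σ(48) = 124; 124 ≥ 124.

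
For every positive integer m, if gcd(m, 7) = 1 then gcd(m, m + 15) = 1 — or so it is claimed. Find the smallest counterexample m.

m = 3

A counterexample is any positive integer m such that gcd(m, 7) = 1 but gcd(m, m + 15) > 1; we check each in order.
For m = 1, 2 the conclusion holds.
m = 3: gcd(3, 18) = 3.
So m = 3 is the smallest counterexample.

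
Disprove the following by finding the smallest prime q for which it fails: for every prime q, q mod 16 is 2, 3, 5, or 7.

We need the least prime q for which the claim fails.
The first 4 eligible values, up to q = 7, all satisfy the conclusion.
q = 11: 11 mod 16 = 11 — not in {2, 3, 5, 7}.
Thus q = 11 disproves the claim, and no smaller q works.

q = 11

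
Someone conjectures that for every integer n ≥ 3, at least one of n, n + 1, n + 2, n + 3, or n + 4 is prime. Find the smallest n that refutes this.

n = 24

Check each integer n ≥ 3 in order until n, n + 1, n + 2, n + 3, n + 4 are all composite.
For n = 3, 4, 5, 6, …, 21, 22, 23 the conclusion holds.
n = 24: 24 = 2 × 12; 25 = 5 × 5; 26 = 2 × 13; 27 = 3 × 9; 28 = 2 × 14 — all composite.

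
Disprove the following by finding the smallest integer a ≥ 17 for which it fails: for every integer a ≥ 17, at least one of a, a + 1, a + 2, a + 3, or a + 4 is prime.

a = 24

A counterexample is any integer a ≥ 17 such that a, a + 1, a + 2, a + 3, a + 4 are all composite; we check each in order.
The first 7 eligible values, up to a = 23, all satisfy the conclusion.
a = 24: 24 = 2 × 12; 25 = 5 × 5; 26 = 2 × 13; 27 = 3 × 9; 28 = 2 × 14 — all composite.
Hence a = 24 is a counterexample.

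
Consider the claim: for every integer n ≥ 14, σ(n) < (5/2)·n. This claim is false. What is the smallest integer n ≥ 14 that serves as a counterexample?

A counterexample is any integer n ≥ 14 such that the claim fails; we check each in order.
The first 10 eligible values, up to n = 23, all satisfy the conclusion.
n = 24: σ(24) = 60; 60 ≥ 60.

n = 24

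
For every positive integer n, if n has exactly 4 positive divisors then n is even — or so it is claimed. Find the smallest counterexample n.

A counterexample is any positive integer n such that n has exactly 4 positive divisors but n is odd; we check each in order.
The first 4 eligible values, up to n = 14, all satisfy the conclusion.
n = 15: divisors of 15: 1, 3, 5, 15; 15 is odd.
Thus n = 15 disproves the claim, and no smaller n works.

n = 15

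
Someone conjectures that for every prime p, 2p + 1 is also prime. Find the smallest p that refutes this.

p = 7

A counterexample is any prime p such that 2p + 1 is not prime; we check each in order.
For p = 2, 3, 5 the conclusion holds.
p = 7: 2p + 1 = 15 = 3 × 5, not prime.
Thus p = 7 disproves the claim, and no smaller p works.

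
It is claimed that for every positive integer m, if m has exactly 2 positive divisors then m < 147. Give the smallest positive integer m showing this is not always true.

m = 149

Check each positive integer m in order until m has exactly 2 positive divisors but the claim fails.
For m = 2, 3, 5, 7, …, 131, 137, 139 the conclusion holds.
m = 149: τ(149) = 2; 149 ≥ 147.
Thus m = 149 disproves the claim, and no smaller m works.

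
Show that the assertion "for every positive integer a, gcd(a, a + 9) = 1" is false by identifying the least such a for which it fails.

a = 3

a = 1: gcd(1, 10) = 1.
a = 2: gcd(2, 11) = 1.
a = 3: gcd(3, 12) = 3.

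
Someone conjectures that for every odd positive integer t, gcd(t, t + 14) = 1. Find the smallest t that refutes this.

t = 7

For t = 1, 3, 5 the conclusion holds.
t = 7: gcd(7, 21) = 7.
So t = 7 is the smallest counterexample.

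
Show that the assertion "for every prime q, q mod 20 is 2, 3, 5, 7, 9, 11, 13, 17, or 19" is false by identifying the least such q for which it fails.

Check each prime q in order until the claim fails.
For q = 2, 3, 5, 7, …, 29, 31, 37 the conclusion holds.
q = 41: 41 mod 20 = 1 — not in {2, 3, 5, 7, 9, 11, 13, 17, 19}.
So q = 41 is the smallest counterexample.

q = 41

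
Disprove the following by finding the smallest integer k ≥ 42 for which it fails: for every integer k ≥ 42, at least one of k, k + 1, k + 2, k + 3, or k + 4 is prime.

For k = 42, 43, 44, 45, 46, 47 the conclusion holds.
k = 48: 48 = 2 × 24; 49 = 7 × 7; 50 = 2 × 25; 51 = 3 × 17; 52 = 2 × 26 — all composite.

k = 48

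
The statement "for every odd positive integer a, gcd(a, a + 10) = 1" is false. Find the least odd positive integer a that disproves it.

a = 5

a = 1: gcd(1, 11) = 1.
a = 3: gcd(3, 13) = 1.
a = 5: gcd(5, 15) = 5.
Thus a = 5 disproves the claim, and no smaller a works.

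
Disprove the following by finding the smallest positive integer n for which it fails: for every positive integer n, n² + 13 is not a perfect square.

Check each positive integer n in order until n² + 13 is a perfect square.
For n = 1, 2, 3, 4, 5 the conclusion holds.
n = 6: 6² + 13 = 49 = 7², a perfect square.

n = 6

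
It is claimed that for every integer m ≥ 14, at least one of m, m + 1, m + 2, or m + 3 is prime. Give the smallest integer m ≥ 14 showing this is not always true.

The first 10 eligible values, up to m = 23, all satisfy the conclusion.
m = 24: 24 = 2 × 12; 25 = 5 × 5; 26 = 2 × 13; 27 = 3 × 9 — all composite.
Hence m = 24 is a counterexample.

m = 24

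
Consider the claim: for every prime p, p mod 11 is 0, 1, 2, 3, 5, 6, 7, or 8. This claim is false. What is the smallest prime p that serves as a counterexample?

p = 31

We need the least prime p for which the claim fails.
The first 10 eligible values, up to p = 29, all satisfy the conclusion.
p = 31: 31 mod 11 = 9 — not in {0, 1, 2, 3, 5, 6, 7, 8}.
Thus p = 31 disproves the claim, and no smaller p works.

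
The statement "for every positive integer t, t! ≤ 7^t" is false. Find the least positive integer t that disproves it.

Check each positive integer t in order until t! > 7^t.
The first 16 eligible values, up to t = 16, all satisfy the conclusion.
t = 17: t! = 355687428096000 and 7^t = 232630513987207, so 355687428096000 > 232630513987207.
Hence t = 17 is a counterexample.

t = 17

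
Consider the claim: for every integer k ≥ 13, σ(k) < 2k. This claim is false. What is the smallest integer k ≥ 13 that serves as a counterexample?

k = 18

A counterexample is any integer k ≥ 13 such that the claim fails; we check each in order.
k = 13: σ(13) = 14; 14 < 26.
k = 14: σ(14) = 24; 24 < 28.
k = 15: σ(15) = 24; 24 < 30.
k = 16: σ(16) = 31; 31 < 32.
k = 17: σ(17) = 18; 18 < 34.
k = 18: σ(18) = 39; 39 ≥ 36.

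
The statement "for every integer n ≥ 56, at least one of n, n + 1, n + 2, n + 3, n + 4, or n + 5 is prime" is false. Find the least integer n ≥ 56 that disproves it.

n = 90

For n = 56, 57, 58, 59, …, 87, 88, 89 the conclusion holds.
n = 90: 90 = 2 × 45; 91 = 7 × 13; 92 = 2 × 46; 93 = 3 × 31; 94 = 2 × 47; 95 = 5 × 19 — all composite.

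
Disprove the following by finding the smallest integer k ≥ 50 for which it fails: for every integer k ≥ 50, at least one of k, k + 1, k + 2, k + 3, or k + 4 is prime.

k = 54

For k = 50, 51, 52, 53 the conclusion holds.
k = 54: 54 = 2 × 27; 55 = 5 × 11; 56 = 2 × 28; 57 = 3 × 19; 58 = 2 × 29 — all composite.
So k = 54 is the smallest counterexample.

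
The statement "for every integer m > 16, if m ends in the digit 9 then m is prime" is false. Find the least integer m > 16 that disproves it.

m = 39

Check each integer m > 16 in order until m ends in the digit 9 but m is not prime.
m = 19: 19 ends in 9 and is prime.
m = 29: 29 ends in 9 and is prime.
m = 39: 39 ends in 9; 39 = 3 × 13, composite.
So m = 39 is the smallest counterexample.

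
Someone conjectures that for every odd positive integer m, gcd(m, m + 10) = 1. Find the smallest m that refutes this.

For m = 1, 3 the conclusion holds.
m = 5: gcd(5, 15) = 5.

m = 5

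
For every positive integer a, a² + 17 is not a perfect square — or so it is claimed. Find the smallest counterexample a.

a = 8

Check each positive integer a in order until a² + 17 is a perfect square.
For a = 1, 2, 3, 4, 5, 6, 7 the conclusion holds.
a = 8: 8² + 17 = 81 = 9², a perfect square.
So a = 8 is the smallest counterexample.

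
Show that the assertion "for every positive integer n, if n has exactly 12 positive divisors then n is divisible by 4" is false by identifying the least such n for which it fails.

n = 90

Check each positive integer n in order until n has exactly 12 positive divisors but n is not divisible by 4.
n = 60: τ(60) = 12; 60 mod 4 = 0.
n = 72: τ(72) = 12; 72 mod 4 = 0.
n = 84: τ(84) = 12; 84 mod 4 = 0.
n = 90: τ(90) = 12; 90 mod 4 = 2.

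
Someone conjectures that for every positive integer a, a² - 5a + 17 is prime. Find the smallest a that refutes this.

A counterexample is any positive integer a such that a² - 5a + 17 is not prime; we check each in order.
The first 12 eligible values, up to a = 12, all satisfy the conclusion.
a = 13: a² - 5a + 17 = 121 = 11 × 11, composite.

a = 13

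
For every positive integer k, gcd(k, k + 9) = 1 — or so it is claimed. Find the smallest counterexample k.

k = 3

A counterexample is any positive integer k such that gcd(k, k + 9) > 1; we check each in order.
k = 1: gcd(1, 10) = 1.
k = 2: gcd(2, 11) = 1.
k = 3: gcd(3, 12) = 3.
So k = 3 is the smallest counterexample.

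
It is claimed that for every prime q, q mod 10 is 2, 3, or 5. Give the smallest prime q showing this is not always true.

We need the least prime q for which the claim fails.
For q = 2, 3, 5 the conclusion holds.
q = 7: 7 mod 10 = 7 — not in {2, 3, 5}.

q = 7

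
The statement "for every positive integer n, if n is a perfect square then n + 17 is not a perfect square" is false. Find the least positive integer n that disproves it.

n = 64

A counterexample is any positive integer n such that n is a perfect square but n + 17 is a perfect square; we check each in order.
For n = 1, 4, 9, 16, 25, 36, 49 the conclusion holds.
n = 64: 64 = 8² and 64 + 17 = 81 = 9².
Thus n = 64 disproves the claim, and no smaller n works.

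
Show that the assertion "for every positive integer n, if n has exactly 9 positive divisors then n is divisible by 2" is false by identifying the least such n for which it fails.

n = 225

A counterexample is any positive integer n such that n has exactly 9 positive divisors but n is not divisible by 2; we check each in order.
For n = 36, 100, 196 the conclusion holds.
n = 225: τ(225) = 9; 225 mod 2 = 1.
So n = 225 is the smallest counterexample.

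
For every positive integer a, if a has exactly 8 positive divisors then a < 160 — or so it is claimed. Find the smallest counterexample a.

a = 165

The first 22 eligible values, up to a = 154, all satisfy the conclusion.
a = 165: τ(165) = 8; 165 ≥ 160.
Thus a = 165 disproves the claim, and no smaller a works.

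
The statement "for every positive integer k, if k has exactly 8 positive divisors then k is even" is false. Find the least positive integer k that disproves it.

The first 12 eligible values, up to k = 104, all satisfy the conclusion.
k = 105: divisors of 105: 1, 3, 5, 7, 15, 21, 35, 105; 105 is odd.
So k = 105 is the smallest counterexample.

k = 105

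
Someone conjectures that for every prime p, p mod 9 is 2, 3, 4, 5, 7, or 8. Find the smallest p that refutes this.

p = 19

We need the least prime p for which the claim fails.
The first 7 eligible values, up to p = 17, all satisfy the conclusion.
p = 19: 19 mod 9 = 1 — not in {2, 3, 4, 5, 7, 8}.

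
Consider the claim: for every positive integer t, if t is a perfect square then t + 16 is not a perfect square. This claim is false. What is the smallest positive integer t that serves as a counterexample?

t = 1: 1 + 16 = 17, not a perfect square.
t = 4: 4 + 16 = 20, not a perfect square.
t = 9: 9 = 3² and 9 + 16 = 25 = 5².

t = 9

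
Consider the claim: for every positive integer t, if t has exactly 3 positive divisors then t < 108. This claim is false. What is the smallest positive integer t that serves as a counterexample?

t = 121

A counterexample is any positive integer t such that t has exactly 3 positive divisors but the claim fails; we check each in order.
The first 4 eligible values, up to t = 49, all satisfy the conclusion.
t = 121: τ(121) = 3; 121 ≥ 108.
Hence t = 121 is a counterexample.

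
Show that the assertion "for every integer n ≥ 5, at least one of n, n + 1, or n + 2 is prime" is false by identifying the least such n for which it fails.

Check each integer n ≥ 5 in order until n, n + 1, n + 2 are all composite.
For n = 5, 6, 7 the conclusion holds.
n = 8: 8 = 2 × 4; 9 = 3 × 3; 10 = 2 × 5 — all composite.
Thus n = 8 disproves the claim, and no smaller n works.

n = 8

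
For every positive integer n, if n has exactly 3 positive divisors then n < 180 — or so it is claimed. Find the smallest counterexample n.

The first 6 eligible values, up to n = 169, all satisfy the conclusion.
n = 289: τ(289) = 3; 289 ≥ 180.

n = 289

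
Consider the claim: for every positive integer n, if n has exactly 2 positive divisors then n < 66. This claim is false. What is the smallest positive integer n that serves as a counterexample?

We need the least positive integer n for which n has exactly 2 positive divisors but the claim fails.
The first 18 eligible values, up to n = 61, all satisfy the conclusion.
n = 67: τ(67) = 2; 67 ≥ 66.

n = 67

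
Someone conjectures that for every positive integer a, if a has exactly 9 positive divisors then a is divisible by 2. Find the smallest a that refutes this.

a = 36: τ(36) = 9; 36 mod 2 = 0.
a = 100: τ(100) = 9; 100 mod 2 = 0.
a = 196: τ(196) = 9; 196 mod 2 = 0.
a = 225: τ(225) = 9; 225 mod 2 = 1.

a = 225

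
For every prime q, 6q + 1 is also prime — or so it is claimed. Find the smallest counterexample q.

q = 19

The first 7 eligible values, up to q = 17, all satisfy the conclusion.
q = 19: 6q + 1 = 115 = 5 × 23, not prime.
So q = 19 is the smallest counterexample.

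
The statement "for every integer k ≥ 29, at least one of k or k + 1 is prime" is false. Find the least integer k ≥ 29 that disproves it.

A counterexample is any integer k ≥ 29 such that k, k + 1 are both composite; we check each in order.
For k = 29, 30, 31 the conclusion holds.
k = 32: 32 = 2 × 16; 33 = 3 × 11 — both composite.

k = 32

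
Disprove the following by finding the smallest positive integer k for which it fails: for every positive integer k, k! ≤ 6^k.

k = 14

A counterexample is any positive integer k such that k! > 6^k; we check each in order.
For k = 1, 2, 3, 4, …, 11, 12, 13 the conclusion holds.
k = 14: k! = 87178291200 and 6^k = 78364164096, so 87178291200 > 78364164096.
Hence k = 14 is a counterexample.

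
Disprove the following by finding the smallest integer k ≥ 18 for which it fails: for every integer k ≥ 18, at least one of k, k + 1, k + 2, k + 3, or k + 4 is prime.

Check each integer k ≥ 18 in order until k, k + 1, k + 2, k + 3, k + 4 are all composite.
k = 18: 19 is prime.
k = 19: 19 is prime.
k = 20: 23 is prime.
k = 21: 23 is prime.
k = 22: 23 is prime.
k = 23: 23 is prime.
k = 24: 24 = 2 × 12; 25 = 5 × 5; 26 = 2 × 13; 27 = 3 × 9; 28 = 2 × 14 — all composite.
So k = 24 is the smallest counterexample.

k = 24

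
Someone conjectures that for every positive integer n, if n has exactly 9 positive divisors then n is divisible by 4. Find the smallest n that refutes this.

n = 36: τ(36) = 9; 36 mod 4 = 0.
n = 100: τ(100) = 9; 100 mod 4 = 0.
n = 196: τ(196) = 9; 196 mod 4 = 0.
n = 225: τ(225) = 9; 225 mod 4 = 1.
So n = 225 is the smallest counterexample.

n = 225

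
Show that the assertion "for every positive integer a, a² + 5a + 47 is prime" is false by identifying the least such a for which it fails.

a = 38

Check each positive integer a in order until a² + 5a + 47 is not prime.
The first 37 eligible values, up to a = 37, all satisfy the conclusion.
a = 38: a² + 5a + 47 = 1681 = 41 × 41, composite.
So a = 38 is the smallest counterexample.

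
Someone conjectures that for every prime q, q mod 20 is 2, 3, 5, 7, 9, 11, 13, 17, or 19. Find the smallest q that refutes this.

q = 41

For q = 2, 3, 5, 7, …, 29, 31, 37 the conclusion holds.
q = 41: 41 mod 20 = 1 — not in {2, 3, 5, 7, 9, 11, 13, 17, 19}.
Hence q = 41 is a counterexample.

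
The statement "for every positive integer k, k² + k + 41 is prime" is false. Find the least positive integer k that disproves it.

A counterexample is any positive integer k such that k² + k + 41 is not prime; we check each in order.
For k = 1, 2, 3, 4, …, 37, 38, 39 the conclusion holds.
k = 40: k² + k + 41 = 1681 = 41 × 41, composite.

k = 40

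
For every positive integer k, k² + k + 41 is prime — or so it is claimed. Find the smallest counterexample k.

k = 40

We need the least positive integer k for which k² + k + 41 is not prime.
For k = 1, 2, 3, 4, …, 37, 38, 39 the conclusion holds.
k = 40: k² + k + 41 = 1681 = 41 × 41, composite.
So k = 40 is the smallest counterexample.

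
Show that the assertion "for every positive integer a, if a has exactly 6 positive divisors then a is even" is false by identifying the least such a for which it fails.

a = 45

Check each positive integer a in order until a has exactly 6 positive divisors but a is odd.
a = 12: divisors of 12: 1, 2, 3, 4, 6, 12; 12 is even.
a = 18: divisors of 18: 1, 2, 3, 6, 9, 18; 18 is even.
a = 20: divisors of 20: 1, 2, 4, 5, 10, 20; 20 is even.
a = 28: divisors of 28: 1, 2, 4, 7, 14, 28; 28 is even.
a = 32: divisors of 32: 1, 2, 4, 8, 16, 32; 32 is even.
a = 44: divisors of 44: 1, 2, 4, 11, 22, 44; 44 is even.
a = 45: divisors of 45: 1, 3, 5, 9, 15, 45; 45 is odd.
So a = 45 is the smallest counterexample.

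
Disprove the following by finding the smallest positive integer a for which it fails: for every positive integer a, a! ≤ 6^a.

A counterexample is any positive integer a such that a! > 6^a; we check each in order.
For a = 1, 2, 3, 4, …, 11, 12, 13 the conclusion holds.
a = 14: a! = 87178291200 and 6^a = 78364164096, so 87178291200 > 78364164096.

a = 14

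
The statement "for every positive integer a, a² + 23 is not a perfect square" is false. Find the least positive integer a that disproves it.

a = 11

A counterexample is any positive integer a such that a² + 23 is a perfect square; we check each in order.
For a = 1, 2, 3, 4, 5, 6, 7, 8, 9, 10 the conclusion holds.
a = 11: 11² + 23 = 144 = 12², a perfect square.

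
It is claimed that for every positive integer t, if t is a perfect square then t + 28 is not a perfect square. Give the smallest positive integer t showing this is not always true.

t = 1: 1 + 28 = 29, not a perfect square.
t = 4: 4 + 28 = 32, not a perfect square.
t = 9: 9 + 28 = 37, not a perfect square.
t = 16: 16 + 28 = 44, not a perfect square.
t = 25: 25 + 28 = 53, not a perfect square.
t = 36: 36 = 6² and 36 + 28 = 64 = 8².

t = 36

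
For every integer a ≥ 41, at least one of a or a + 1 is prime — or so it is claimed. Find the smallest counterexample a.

a = 44

A counterexample is any integer a ≥ 41 such that a, a + 1 are both composite; we check each in order.
a = 41: 41 is prime.
a = 42: 43 is prime.
a = 43: 43 is prime.
a = 44: 44 = 2 × 22; 45 = 3 × 15 — both composite.
Hence a = 44 is a counterexample.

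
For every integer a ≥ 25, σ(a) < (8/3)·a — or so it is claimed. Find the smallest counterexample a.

Check each integer a ≥ 25 in order until the claim fails.
For a = 25, 26, 27, 28, …, 57, 58, 59 the conclusion holds.
a = 60: σ(60) = 168; 168 ≥ 160.
Thus a = 60 disproves the claim, and no smaller a works.

a = 60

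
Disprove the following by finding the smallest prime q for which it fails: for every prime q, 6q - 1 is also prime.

q = 11

q = 2: 6q - 1 = 11, prime.
q = 3: 6q - 1 = 17, prime.
q = 5: 6q - 1 = 29, prime.
q = 7: 6q - 1 = 41, prime.
q = 11: 6q - 1 = 65 = 5 × 13, not prime.
Thus q = 11 disproves the claim, and no smaller q works.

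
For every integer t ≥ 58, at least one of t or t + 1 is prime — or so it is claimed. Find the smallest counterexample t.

We need the least integer t ≥ 58 for which t, t + 1 are both composite.
For t = 58, 59, 60, 61 the conclusion holds.
t = 62: 62 = 2 × 31; 63 = 3 × 21 — both composite.
Thus t = 62 disproves the claim, and no smaller t works.

t = 62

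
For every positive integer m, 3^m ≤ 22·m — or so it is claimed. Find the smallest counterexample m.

m = 5

We need the least positive integer m for which 3^m > 22·m.
The first 4 eligible values, up to m = 4, all satisfy the conclusion.
m = 5: 3^m = 243 and 22·m = 110, so 243 > 110.
So m = 5 is the smallest counterexample.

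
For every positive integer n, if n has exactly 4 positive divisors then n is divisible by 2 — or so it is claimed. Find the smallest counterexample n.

n = 15

A counterexample is any positive integer n such that n has exactly 4 positive divisors but n is not divisible by 2; we check each in order.
The first 4 eligible values, up to n = 14, all satisfy the conclusion.
n = 15: τ(15) = 4; 15 mod 2 = 1.
Thus n = 15 disproves the claim, and no smaller n works.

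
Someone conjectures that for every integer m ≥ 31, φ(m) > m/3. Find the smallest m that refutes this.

m = 36

The first 5 eligible values, up to m = 35, all satisfy the conclusion.
m = 36: φ(36) = 12 and 36/3 = 12, so φ(36) ≤ 36/3.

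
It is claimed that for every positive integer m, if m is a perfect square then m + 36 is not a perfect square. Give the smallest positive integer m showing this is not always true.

m = 64

We need the least positive integer m for which m is a perfect square but m + 36 is a perfect square.
m = 1: 1 + 36 = 37, not a perfect square.
m = 4: 4 + 36 = 40, not a perfect square.
m = 9: 9 + 36 = 45, not a perfect square.
m = 16: 16 + 36 = 52, not a perfect square.
m = 25: 25 + 36 = 61, not a perfect square.
m = 36: 36 + 36 = 72, not a perfect square.
m = 49: 49 + 36 = 85, not a perfect square.
m = 64: 64 = 8² and 64 + 36 = 100 = 10².
So m = 64 is the smallest counterexample.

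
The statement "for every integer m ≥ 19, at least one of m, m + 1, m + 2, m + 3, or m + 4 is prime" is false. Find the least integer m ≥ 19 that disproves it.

A counterexample is any integer m ≥ 19 such that m, m + 1, m + 2, m + 3, m + 4 are all composite; we check each in order.
The first 5 eligible values, up to m = 23, all satisfy the conclusion.
m = 24: 24 = 2 × 12; 25 = 5 × 5; 26 = 2 × 13; 27 = 3 × 9; 28 = 2 × 14 — all composite.
Hence m = 24 is a counterexample.

m = 24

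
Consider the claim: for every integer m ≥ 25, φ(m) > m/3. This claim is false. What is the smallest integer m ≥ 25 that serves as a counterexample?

m = 30

Check each integer m ≥ 25 in order until the claim fails.
The first 5 eligible values, up to m = 29, all satisfy the conclusion.
m = 30: φ(30) = 8 and 30/3 = 10, so φ(30) ≤ 30/3.
So m = 30 is the smallest counterexample.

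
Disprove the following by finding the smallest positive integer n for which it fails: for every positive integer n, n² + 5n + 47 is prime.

The first 37 eligible values, up to n = 37, all satisfy the conclusion.
n = 38: n² + 5n + 47 = 1681 = 41 × 41, composite.

n = 38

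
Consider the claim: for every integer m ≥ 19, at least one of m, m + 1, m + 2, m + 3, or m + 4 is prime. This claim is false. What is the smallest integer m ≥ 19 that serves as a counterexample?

We need the least integer m ≥ 19 for which m, m + 1, m + 2, m + 3, m + 4 are all composite.
For m = 19, 20, 21, 22, 23 the conclusion holds.
m = 24: 24 = 2 × 12; 25 = 5 × 5; 26 = 2 × 13; 27 = 3 × 9; 28 = 2 × 14 — all composite.

m = 24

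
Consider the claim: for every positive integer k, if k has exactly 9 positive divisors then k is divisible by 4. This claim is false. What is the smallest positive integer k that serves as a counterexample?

k = 225

k = 36: τ(36) = 9; 36 mod 4 = 0.
k = 100: τ(100) = 9; 100 mod 4 = 0.
k = 196: τ(196) = 9; 196 mod 4 = 0.
k = 225: τ(225) = 9; 225 mod 4 = 1.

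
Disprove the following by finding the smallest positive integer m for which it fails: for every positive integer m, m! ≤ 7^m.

m = 17

For m = 1, 2, 3, 4, …, 14, 15, 16 the conclusion holds.
m = 17: m! = 355687428096000 and 7^m = 232630513987207, so 355687428096000 > 232630513987207.
Hence m = 17 is a counterexample.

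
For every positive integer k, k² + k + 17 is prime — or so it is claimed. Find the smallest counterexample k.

k = 16

A counterexample is any positive integer k such that k² + k + 17 is not prime; we check each in order.
The first 15 eligible values, up to k = 15, all satisfy the conclusion.
k = 16: k² + k + 17 = 289 = 17 × 17, composite.
Hence k = 16 is a counterexample.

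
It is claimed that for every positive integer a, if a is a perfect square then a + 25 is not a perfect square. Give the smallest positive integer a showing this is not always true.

We need the least positive integer a for which a is a perfect square but a + 25 is a perfect square.
For a = 1, 4, 9, 16, …, 81, 100, 121 the conclusion holds.
a = 144: 144 = 12² and 144 + 25 = 169 = 13².
So a = 144 is the smallest counterexample.

a = 144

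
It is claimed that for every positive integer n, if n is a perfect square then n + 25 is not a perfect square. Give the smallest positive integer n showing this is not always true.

n = 144

We need the least positive integer n for which n is a perfect square but n + 25 is a perfect square.
For n = 1, 4, 9, 16, …, 81, 100, 121 the conclusion holds.
n = 144: 144 = 12² and 144 + 25 = 169 = 13².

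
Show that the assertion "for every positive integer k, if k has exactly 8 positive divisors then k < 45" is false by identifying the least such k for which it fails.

k = 54

We need the least positive integer k for which k has exactly 8 positive divisors but the claim fails.
k = 24: τ(24) = 8; 24 < 45.
k = 30: τ(30) = 8; 30 < 45.
k = 40: τ(40) = 8; 40 < 45.
k = 42: τ(42) = 8; 42 < 45.
k = 54: τ(54) = 8; 54 ≥ 45.
Thus k = 54 disproves the claim, and no smaller k works.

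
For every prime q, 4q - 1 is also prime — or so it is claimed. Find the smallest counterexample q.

q = 7

We need the least prime q for which 4q - 1 is not prime.
q = 2: 4q - 1 = 7, prime.
q = 3: 4q - 1 = 11, prime.
q = 5: 4q - 1 = 19, prime.
q = 7: 4q - 1 = 27 = 3 × 9, not prime.
Thus q = 7 disproves the claim, and no smaller q works.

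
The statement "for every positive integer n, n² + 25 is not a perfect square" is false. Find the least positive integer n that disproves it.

n = 12

A counterexample is any positive integer n such that n² + 25 is a perfect square; we check each in order.
For n = 1, 2, 3, 4, …, 9, 10, 11 the conclusion holds.
n = 12: 12² + 25 = 169 = 13², a perfect square.
Thus n = 12 disproves the claim, and no smaller n works.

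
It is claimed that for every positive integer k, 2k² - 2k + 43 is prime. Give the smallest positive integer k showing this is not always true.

A counterexample is any positive integer k such that 2k² - 2k + 43 is not prime; we check each in order.
For k = 1, 2 the conclusion holds.
k = 3: 2k² - 2k + 43 = 55 = 5 × 11, composite.
Hence k = 3 is a counterexample.

k = 3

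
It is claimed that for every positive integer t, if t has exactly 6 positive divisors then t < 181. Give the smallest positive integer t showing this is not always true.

Check each positive integer t in order until t has exactly 6 positive divisors but the claim fails.
The first 26 eligible values, up to t = 175, all satisfy the conclusion.
t = 188: τ(188) = 6; 188 ≥ 181.
Thus t = 188 disproves the claim, and no smaller t works.

t = 188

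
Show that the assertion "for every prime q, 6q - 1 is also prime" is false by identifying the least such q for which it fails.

q = 11

A counterexample is any prime q such that 6q - 1 is not prime; we check each in order.
The first 4 eligible values, up to q = 7, all satisfy the conclusion.
q = 11: 6q - 1 = 65 = 5 × 13, not prime.
Hence q = 11 is a counterexample.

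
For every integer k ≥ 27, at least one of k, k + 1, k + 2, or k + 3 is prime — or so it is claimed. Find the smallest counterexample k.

k = 32

The first 5 eligible values, up to k = 31, all satisfy the conclusion.
k = 32: 32 = 2 × 16; 33 = 3 × 11; 34 = 2 × 17; 35 = 5 × 7 — all composite.
Hence k = 32 is a counterexample.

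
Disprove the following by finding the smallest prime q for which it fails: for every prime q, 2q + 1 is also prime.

Check each prime q in order until 2q + 1 is not prime.
For q = 2, 3, 5 the conclusion holds.
q = 7: 2q + 1 = 15 = 3 × 5, not prime.

q = 7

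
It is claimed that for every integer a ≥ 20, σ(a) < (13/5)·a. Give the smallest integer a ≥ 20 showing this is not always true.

a = 60

A counterexample is any integer a ≥ 20 such that the claim fails; we check each in order.
For a = 20, 21, 22, 23, …, 57, 58, 59 the conclusion holds.
a = 60: σ(60) = 168; 168 ≥ 156.
Thus a = 60 disproves the claim, and no smaller a works.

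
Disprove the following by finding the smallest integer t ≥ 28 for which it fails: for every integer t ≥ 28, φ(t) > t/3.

A counterexample is any integer t ≥ 28 such that the claim fails; we check each in order.
For t = 28, 29 the conclusion holds.
t = 30: φ(30) = 8 and 30/3 = 10, so φ(30) ≤ 30/3.

t = 30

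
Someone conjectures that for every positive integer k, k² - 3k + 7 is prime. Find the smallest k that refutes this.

k = 6

The first 5 eligible values, up to k = 5, all satisfy the conclusion.
k = 6: k² - 3k + 7 = 25 = 5 × 5, composite.
Thus k = 6 disproves the claim, and no smaller k works.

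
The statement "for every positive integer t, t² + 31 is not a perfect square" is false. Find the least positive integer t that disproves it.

Check each positive integer t in order until t² + 31 is a perfect square.
For t = 1, 2, 3, 4, …, 12, 13, 14 the conclusion holds.
t = 15: 15² + 31 = 256 = 16², a perfect square.

t = 15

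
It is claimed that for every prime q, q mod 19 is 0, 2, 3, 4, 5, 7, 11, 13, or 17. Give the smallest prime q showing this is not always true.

q = 29

Check each prime q in order until the claim fails.
For q = 2, 3, 5, 7, 11, 13, 17, 19, 23 the conclusion holds.
q = 29: 29 mod 19 = 10 — not in {0, 2, 3, 4, 5, 7, 11, 13, 17}.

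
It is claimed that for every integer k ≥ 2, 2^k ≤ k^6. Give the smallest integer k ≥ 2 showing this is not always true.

k = 30

We need the least integer k ≥ 2 for which 2^k > k^6.
For k = 2, 3, 4, 5, …, 27, 28, 29 the conclusion holds.
k = 30: 2^k = 1073741824 and k^6 = 729000000, so 1073741824 > 729000000.
So k = 30 is the smallest counterexample.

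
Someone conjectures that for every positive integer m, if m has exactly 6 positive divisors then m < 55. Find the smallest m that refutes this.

We need the least positive integer m for which m has exactly 6 positive divisors but the claim fails.
The first 9 eligible values, up to m = 52, all satisfy the conclusion.
m = 63: τ(63) = 6; 63 ≥ 55.

m = 63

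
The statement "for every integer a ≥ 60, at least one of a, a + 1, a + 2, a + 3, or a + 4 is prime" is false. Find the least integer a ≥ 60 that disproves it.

a = 62

Check each integer a ≥ 60 in order until a, a + 1, a + 2, a + 3, a + 4 are all composite.
a = 60: 61 is prime.
a = 61: 61 is prime.
a = 62: 62 = 2 × 31; 63 = 3 × 21; 64 = 2 × 32; 65 = 5 × 13; 66 = 2 × 33 — all composite.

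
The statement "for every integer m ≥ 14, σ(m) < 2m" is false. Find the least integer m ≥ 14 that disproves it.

A counterexample is any integer m ≥ 14 such that the claim fails; we check each in order.
m = 14: σ(14) = 24; 24 < 28.
m = 15: σ(15) = 24; 24 < 30.
m = 16: σ(16) = 31; 31 < 32.
m = 17: σ(17) = 18; 18 < 34.
m = 18: σ(18) = 39; 39 ≥ 36.

m = 18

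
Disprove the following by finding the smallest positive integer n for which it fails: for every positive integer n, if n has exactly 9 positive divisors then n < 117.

We need the least positive integer n for which n has exactly 9 positive divisors but the claim fails.
For n = 36, 100 the conclusion holds.
n = 196: τ(196) = 9; 196 ≥ 117.
So n = 196 is the smallest counterexample.

n = 196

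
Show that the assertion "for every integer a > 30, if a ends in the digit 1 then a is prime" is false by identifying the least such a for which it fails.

A counterexample is any integer a > 30 such that a ends in the digit 1 but a is not prime; we check each in order.
a = 31: 31 ends in 1 and is prime.
a = 41: 41 ends in 1 and is prime.
a = 51: 51 ends in 1; 51 = 3 × 17, composite.
Thus a = 51 disproves the claim, and no smaller a works.

a = 51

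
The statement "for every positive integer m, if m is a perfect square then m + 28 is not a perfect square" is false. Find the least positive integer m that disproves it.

A counterexample is any positive integer m such that m is a perfect square but m + 28 is a perfect square; we check each in order.
m = 1: 1 + 28 = 29, not a perfect square.
m = 4: 4 + 28 = 32, not a perfect square.
m = 9: 9 + 28 = 37, not a perfect square.
m = 16: 16 + 28 = 44, not a perfect square.
m = 25: 25 + 28 = 53, not a perfect square.
m = 36: 36 = 6² and 36 + 28 = 64 = 8².
Thus m = 36 disproves the claim, and no smaller m works.

m = 36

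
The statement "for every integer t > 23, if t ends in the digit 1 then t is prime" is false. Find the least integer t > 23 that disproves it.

We need the least integer t > 23 for which t ends in the digit 1 but t is not prime.
For t = 31, 41 the conclusion holds.
t = 51: 51 ends in 1; 51 = 3 × 17, composite.
So t = 51 is the smallest counterexample.

t = 51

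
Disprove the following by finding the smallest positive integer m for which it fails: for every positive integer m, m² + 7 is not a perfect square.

m = 3

We need the least positive integer m for which m² + 7 is a perfect square.
For m = 1, 2 the conclusion holds.
m = 3: 3² + 7 = 16 = 4², a perfect square.
So m = 3 is the smallest counterexample.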